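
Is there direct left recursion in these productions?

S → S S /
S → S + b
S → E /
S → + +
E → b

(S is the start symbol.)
Yes, S is left-recursive

Direct left recursion occurs when N → N α for some non-terminal N (the right-hand side begins with the left-hand side itself).

S → S S /: LEFT RECURSIVE (starts with S)
S → S + b: LEFT RECURSIVE (starts with S)
S → E /: starts with E
S → + +: starts with '+'
E → b: starts with b

The grammar has direct left recursion on: S.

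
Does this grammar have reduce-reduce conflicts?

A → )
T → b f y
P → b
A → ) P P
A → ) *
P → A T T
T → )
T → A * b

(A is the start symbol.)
Yes — I8: [A → ) .] vs [T → ) .]

A reduce-reduce conflict occurs when an LR(0) state has two complete items [A → α .] and [B → β .] — both call for a reduction, and with no lookahead the parser cannot choose between them.

Augment with A' → A and build the canonical LR(0) collection (I0 = CLOSURE({[A' → . A]}), then GOTO on every symbol after a dot until no new states appear). It has 17 states:
  I0: { [A → . ) *], [A → . ) P P], [A → . )], [A' → . A] }  — shift
  I1: { [A → ) . *], [A → ) . P P], [A → ) .], [A → . ) *], [A → . ) P P], [A → . )], [P → . A T T], [P → . b] }  — shift, reduce
  I2: { [A' → A .] }  — accept
  I3: { [A → ) * .] }  — reduce
  I4: { [A → . ) *], [A → . ) P P], [A → . )], [P → A . T T], [T → . )], [T → . A * b], [T → . b f y] }  — shift
  I5: { [A → ) P . P], [A → . ) *], [A → . ) P P], [A → . )], [P → . A T T], [P → . b] }  — shift
  I6: { [P → b .] }  — reduce
  I7: { [A → ) P P .] }  — reduce
  I8: { [A → ) . *], [A → ) . P P], [A → ) .], [A → . ) *], [A → . ) P P], [A → . )], [P → . A T T], [P → . b], [T → ) .] }  — shift, 2 reduces
  I9: { [T → A . * b] }  — shift
  I10: { [A → . ) *], [A → . ) P P], [A → . )], [P → A T . T], [T → . )], [T → . A * b], [T → . b f y] }  — shift
  I11: { [T → b . f y] }  — shift
  I12: { [T → b f . y] }  — shift
  I13: { [T → b f y .] }  — reduce
  I14: { [P → A T T .] }  — reduce
  I15: { [T → A * . b] }  — shift
  I16: { [T → A * b .] }  — reduce

I8 contains complete items [A → ) .], [T → ) .] — reduce-reduce conflict.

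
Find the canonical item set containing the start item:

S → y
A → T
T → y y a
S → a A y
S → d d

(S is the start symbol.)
First, augment the grammar with S' → S
I₀ = CLOSURE({ [S' → . S] }):
  [S' → . S] has the dot before S: add [S → . y], [S → . a A y], [S → . d d]
No further items can be added.

I₀ = { [S → . a A y], [S → . d d], [S → . y], [S' → . S] }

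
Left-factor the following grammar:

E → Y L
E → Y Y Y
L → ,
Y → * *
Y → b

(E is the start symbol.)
Left-factoring transforms A → αβ₁ | αβ₂ into A → αA' and A' → β₁ | β₂
(α is the longest common prefix among the alternatives). Repeat until
no nonterminal has two alternatives with a common prefix.

Round 1: E has alternatives sharing prefix 'Y'. Introduce E': E → Y E'
  Add: E' → L
  Add: E' → Y Y

No remaining common prefixes — done.

Resulting grammar:
E → Y E'
E' → L
E' → Y Y
L → ,
Y → * *
Y → b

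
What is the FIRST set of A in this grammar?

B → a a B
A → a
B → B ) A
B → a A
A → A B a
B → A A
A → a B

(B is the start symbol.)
{ 'a' }

To compute FIRST(A), examine every production with A on the left-hand side, reading each right-hand side left to right until a non-nullable symbol is reached.

From A → a:
  - a is a terminal: add 'a' and stop
From A → A B a:
  - A is the symbol being defined: contributes nothing new
    A is not nullable, so stop
From A → a B:
  - a is a terminal: add 'a' and stop

Collecting: FIRST(A) = { 'a' }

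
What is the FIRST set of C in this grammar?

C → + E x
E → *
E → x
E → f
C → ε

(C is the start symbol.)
{ '+', ε }

To compute FIRST(C), examine every production with C on the left-hand side, reading each right-hand side left to right until a non-nullable symbol is reached.

From C → + E x:
  - '+' is a terminal: add '+' and stop
From C → ε:
  - ε-production, so ε ∈ FIRST(C)

Collecting: FIRST(C) = { '+', ε }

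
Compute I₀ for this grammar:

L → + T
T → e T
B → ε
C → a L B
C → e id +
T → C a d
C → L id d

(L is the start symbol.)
{ [L → . + T], [L' → . L] }

First, augment the grammar with L' → L
I₀ = CLOSURE({ [L' → . L] }):
  [L' → . L] has the dot before L: add [L → . + T]
No further items can be added.

I₀ = { [L → . + T], [L' → . L] }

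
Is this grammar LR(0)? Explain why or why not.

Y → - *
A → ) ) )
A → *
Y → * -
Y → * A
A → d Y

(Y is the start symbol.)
Yes, the grammar is LR(0)

A grammar is LR(0) if no state in the canonical LR(0) collection has:
  - both a shift item (dot before a terminal) and a complete item (shift-reduce conflict), or
  - two or more complete items (reduce-reduce conflict; the accept item [Y' → Y .] counts as a complete item here).

Augment with Y' → Y and build the canonical LR(0) collection (I0 = CLOSURE({[Y' → . Y]}), then GOTO on every symbol after a dot until no new states appear). It has 13 states:
  I0: { [Y → . * -], [Y → . * A], [Y → . - *], [Y' → . Y] }  — shift
  I1: { [A → . ) ) )], [A → . *], [A → . d Y], [Y → * . -], [Y → * . A] }  — shift
  I2: { [Y → - . *] }  — shift
  I3: { [Y' → Y .] }  — accept
  I4: { [Y → - * .] }  — reduce
  I5: { [A → ) . ) )] }  — shift
  I6: { [A → * .] }  — reduce
  I7: { [Y → * - .] }  — reduce
  I8: { [Y → * A .] }  — reduce
  I9: { [A → d . Y], [Y → . * -], [Y → . * A], [Y → . - *] }  — shift
  I10: { [A → d Y .] }  — reduce
  I11: { [A → ) ) . )] }  — shift
  I12: { [A → ) ) ) .] }  — reduce

Every state is either a pure shift/goto state or contains exactly one complete item and nothing to shift — no conflicts. The grammar is LR(0).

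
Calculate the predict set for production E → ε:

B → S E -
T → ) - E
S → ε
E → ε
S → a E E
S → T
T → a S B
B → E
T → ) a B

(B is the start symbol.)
PREDICT(E → ε) = (FIRST(RHS) \ {ε}) ∪ (FOLLOW(E) if ε ∈ FIRST(RHS), i.e. RHS ⇒* ε)
The right-hand side is ε (FIRST(ε) = { ε }), so the predict set is FOLLOW(E) = { $, ')', '-', 'a' }
PREDICT(E → ε) = { $, ')', '-', 'a' }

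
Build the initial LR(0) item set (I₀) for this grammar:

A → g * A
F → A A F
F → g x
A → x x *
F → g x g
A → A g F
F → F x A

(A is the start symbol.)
{ [A → . A g F], [A → . g * A], [A → . x x *], [A' → . A] }

First, augment the grammar with A' → A
I₀ = CLOSURE({ [A' → . A] }):
  [A' → . A] has the dot before A: add [A → . g * A], [A → . x x *], [A → . A g F]
No further items can be added.

I₀ = { [A → . A g F], [A → . g * A], [A → . x x *], [A' → . A] }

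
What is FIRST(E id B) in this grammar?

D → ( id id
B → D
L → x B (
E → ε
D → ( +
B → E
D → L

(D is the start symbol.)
{ 'id' }

FIRST sets of the non-terminals involved (from the grammar, by fixed-point iteration):
  FIRST(E) = { ε }

To compute FIRST(E id B), process the symbols left to right:
Symbol E is a non-terminal. Add FIRST(E) \ {ε} = { }
E is nullable (ε ∈ FIRST(E)), continue to the next symbol.
Symbol id is a terminal. Add 'id' and stop.
FIRST(E id B) = { 'id' }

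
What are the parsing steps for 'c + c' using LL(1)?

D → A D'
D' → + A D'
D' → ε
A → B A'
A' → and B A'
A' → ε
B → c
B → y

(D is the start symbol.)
LL(1) parsing maintains a stack (initially the start symbol over $) and the input. At each step: if the stack top is a terminal, match it against the current input token; if it is a non-terminal N, replace it with the RHS of M[N, lookahead] (the unique production whose predict set contains the lookahead).

Stack is shown with the top on the left.

Stack      Input    Action
--------------------------
D $        c + c $  output D → A D'
A D' $     c + c $  output A → B A'
B A' D' $  c + c $  output B → c
c A' D' $  c + c $  match 'c'
A' D' $    + c $    output A' → ε
D' $       + c $    output D' → + A D'
+ A D' $   + c $    match '+'
A D' $     c $      output A → B A'
B A' D' $  c $      output B → c
c A' D' $  c $      match 'c'
A' D' $    $        output A' → ε
D' $       $        output D' → ε
$          $        accept

The string is accepted.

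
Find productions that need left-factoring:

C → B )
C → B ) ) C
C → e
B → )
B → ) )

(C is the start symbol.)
Yes, C has productions with common prefix 'B )'; B has productions with common prefix ')'

Left-factoring is needed when two productions for the same non-terminal
share a common prefix on the right-hand side.

Productions for C:
  C → B )
  C → B ) ) C
  C → e
Productions for B:
  B → )
  B → ) )

Found common prefix 'B )' in productions for C
Found common prefix ')' in productions for B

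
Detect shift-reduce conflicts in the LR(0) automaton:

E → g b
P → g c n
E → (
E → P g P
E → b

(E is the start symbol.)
No shift-reduce conflicts

A shift-reduce conflict occurs when an LR(0) state has both:
  - a complete (reduce) item [A → α .] (dot at the end), and
  - a shift item [B → β . c γ] (dot before a terminal).

Augment with E' → E and build the canonical LR(0) collection (I0 = CLOSURE({[E' → . E]}), then GOTO on every symbol after a dot until no new states appear). It has 12 states:
  I0: { [E → . (], [E → . P g P], [E → . b], [E → . g b], [E' → . E], [P → . g c n] }  — shift
  I1: { [E → ( .] }  — reduce
  I2: { [E' → E .] }  — accept
  I3: { [E → P . g P] }  — shift
  I4: { [E → b .] }  — reduce
  I5: { [E → g . b], [P → g . c n] }  — shift
  I6: { [E → g b .] }  — reduce
  I7: { [P → g c . n] }  — shift
  I8: { [P → g c n .] }  — reduce
  I9: { [E → P g . P], [P → . g c n] }  — shift
  I10: { [E → P g P .] }  — reduce
  I11: { [P → g . c n] }  — shift

No state contains both a complete item and a shift item.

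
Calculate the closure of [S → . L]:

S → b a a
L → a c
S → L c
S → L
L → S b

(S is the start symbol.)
Start with: [S → . L]
  [S → . L] has the dot before L: add [L → . a c], [L → . S b]
  [L → . S b] has the dot before S: add [S → . b a a], [S → . L c]
No further items can be added.

CLOSURE = { [L → . S b], [L → . a c], [S → . L c], [S → . L], [S → . b a a] }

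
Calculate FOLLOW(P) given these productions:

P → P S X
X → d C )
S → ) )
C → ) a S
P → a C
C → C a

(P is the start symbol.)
{ $, ')' }

To compute FOLLOW(P), find every occurrence of P on a right-hand side N → α P β: add FIRST(β) \ {ε}, and if β is empty or nullable also add FOLLOW(N). Iterate to a fixed point.

P is the start symbol, so $ ∈ FOLLOW(P).
In P → P S X: P is followed by S X, add FIRST(S X) \ {ε} = { ')' }

Taking the union: FOLLOW(P) = { $, ')' }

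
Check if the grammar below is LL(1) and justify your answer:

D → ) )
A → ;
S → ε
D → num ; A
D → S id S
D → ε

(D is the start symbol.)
Yes, the grammar is LL(1).

A grammar is LL(1) if for each non-terminal N with multiple productions, the predict sets of those productions are pairwise disjoint, where PREDICT(N → α) = (FIRST(α) \ {ε}) ∪ (FOLLOW(N) if α ⇒* ε).

Relevant sets:
  FIRST(S) = { ε }
  FOLLOW(D) = { $ }

For D:
  PREDICT(D → ')' ')') = { ')' }
  PREDICT(D → num ';' A) = { 'num' }
  PREDICT(D → S id S) = { 'id' }
  PREDICT(D → ε) = { $ }
A, S have a single production, so nothing to check there.

All predict sets are disjoint. The grammar IS LL(1).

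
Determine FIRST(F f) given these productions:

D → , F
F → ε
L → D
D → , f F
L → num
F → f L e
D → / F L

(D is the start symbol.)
FIRST sets of the non-terminals involved (from the grammar, by fixed-point iteration):
  FIRST(F) = { 'f', ε }

To compute FIRST(F f), process the symbols left to right:
Symbol F is a non-terminal. Add FIRST(F) \ {ε} = { 'f' }
F is nullable (ε ∈ FIRST(F)), continue to the next symbol.
Symbol f is a terminal. Add 'f' and stop.
FIRST(F f) = { 'f' }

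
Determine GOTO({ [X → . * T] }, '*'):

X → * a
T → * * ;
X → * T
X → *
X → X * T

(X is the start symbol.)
{ [T → . * * ;], [X → * . T] }

GOTO(I, '*') = CLOSURE({ [A → αX.β] : [A → α.Xβ] ∈ I, X = '*' })

Items with dot before '*', with the dot advanced:
  [X → . * T] → [X → * . T]
Closure of the advanced items:
  [X → * . T] has the dot before T: add [T → . * * ;]

GOTO = { [T → . * * ;], [X → * . T] }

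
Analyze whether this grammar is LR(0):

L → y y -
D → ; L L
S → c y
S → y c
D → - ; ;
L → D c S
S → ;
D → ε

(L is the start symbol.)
No. Shift-reduce conflict between [D → .] and [D → . - ; ;]

Augment with L' → L and build the canonical LR(0) collection (I0 = CLOSURE({[L' → . L]}), then GOTO on every symbol after a dot until no new states appear). It has 19 states:
  I0: { [D → . - ; ;], [D → . ; L L], [D → .], [L → . D c S], [L → . y y -], [L' → . L] }  — shift, reduce
  I1: { [D → - . ; ;] }  — shift
  I2: { [D → . - ; ;], [D → . ; L L], [D → .], [D → ; . L L], [L → . D c S], [L → . y y -] }  — shift, reduce
  I3: { [L → D . c S] }  — shift
  I4: { [L' → L .] }  — accept
  I5: { [L → y . y -] }  — shift
  I6: { [L → y y . -] }  — shift
  I7: { [L → y y - .] }  — reduce
  I8: { [L → D c . S], [S → . ;], [S → . c y], [S → . y c] }  — shift
  I9: { [S → ; .] }  — reduce
  I10: { [L → D c S .] }  — reduce
  I11: { [S → c . y] }  — shift
  I12: { [S → y . c] }  — shift
  I13: { [S → y c .] }  — reduce
  I14: { [S → c y .] }  — reduce
  I15: { [D → . - ; ;], [D → . ; L L], [D → .], [D → ; L . L], [L → . D c S], [L → . y y -] }  — shift, reduce
  I16: { [D → ; L L .] }  — reduce
  I17: { [D → - ; . ;] }  — shift
  I18: { [D → - ; ; .] }  — reduce

Conflict in state I0:
  Shift-reduce conflict between [D → .] and [D → . - ; ;]
So the grammar is NOT LR(0).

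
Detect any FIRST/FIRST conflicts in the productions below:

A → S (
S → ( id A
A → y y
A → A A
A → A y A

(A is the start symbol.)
Yes. A → S '(' / A → A A on { '(' }; A → S '(' / A → A y A on { '(' }; A → y y / A → A A on { 'y' }; A → y y / A → A y A on { 'y' }; A → A A / A → A y A on { '(', 'y' }

FIRST sets of the non-terminals at (or reachable through a nullable prefix from) the front of some alternative:
  FIRST(S) = { '(' }
  FIRST(A) = { '(', 'y' }

Productions for A:
  A → S (: FIRST = { '(' }
  A → y y: FIRST = { 'y' }
  A → A A: FIRST = { '(', 'y' }
  A → A y A: FIRST = { '(', 'y' }
S has only one production, so no FIRST/FIRST conflict is possible there.

Conflict for A: A → S ( and A → A A
  Overlap: { '(' }
Conflict for A: A → S ( and A → A y A
  Overlap: { '(' }
Conflict for A: A → y y and A → A A
  Overlap: { 'y' }
Conflict for A: A → y y and A → A y A
  Overlap: { 'y' }
Conflict for A: A → A A and A → A y A
  Overlap: { '(', 'y' }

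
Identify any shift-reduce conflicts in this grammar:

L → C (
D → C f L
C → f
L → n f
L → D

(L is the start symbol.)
No shift-reduce conflicts

A shift-reduce conflict occurs when an LR(0) state has both:
  - a complete (reduce) item [A → α .] (dot at the end), and
  - a shift item [B → β . c γ] (dot before a terminal).

Augment with L' → L and build the canonical LR(0) collection (I0 = CLOSURE({[L' → . L]}), then GOTO on every symbol after a dot until no new states appear). It has 10 states:
  I0: { [C → . f], [D → . C f L], [L → . C (], [L → . D], [L → . n f], [L' → . L] }  — shift
  I1: { [D → C . f L], [L → C . (] }  — shift
  I2: { [L → D .] }  — reduce
  I3: { [L' → L .] }  — accept
  I4: { [C → f .] }  — reduce
  I5: { [L → n . f] }  — shift
  I6: { [L → n f .] }  — reduce
  I7: { [L → C ( .] }  — reduce
  I8: { [C → . f], [D → . C f L], [D → C f . L], [L → . C (], [L → . D], [L → . n f] }  — shift
  I9: { [D → C f L .] }  — reduce

No state contains both a complete item and a shift item.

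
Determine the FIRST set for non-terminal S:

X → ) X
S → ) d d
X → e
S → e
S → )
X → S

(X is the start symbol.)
{ ')', 'e' }

To compute FIRST(S), examine every production with S on the left-hand side, reading each right-hand side left to right until a non-nullable symbol is reached.

From S → ) d d:
  - ')' is a terminal: add ')' and stop
From S → e:
  - e is a terminal: add 'e' and stop
From S → ):
  - ')' is a terminal: add ')' and stop

Collecting: FIRST(S) = { ')', 'e' }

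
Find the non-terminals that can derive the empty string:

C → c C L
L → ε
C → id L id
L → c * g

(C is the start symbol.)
A non-terminal is nullable if it can derive ε (the empty string): either it has an ε-production, or it has a production whose right-hand side consists entirely of nullable non-terminals.

ε-productions: L → ε
So L is immediately nullable.
No further non-terminal can be added: every production for the remaining non-terminals contains a terminal or a non-nullable non-terminal.
Nullable = { 'L' }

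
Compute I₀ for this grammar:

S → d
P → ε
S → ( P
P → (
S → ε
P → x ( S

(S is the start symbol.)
{ [S → . ( P], [S → . d], [S → .], [S' → . S] }

First, augment the grammar with S' → S
I₀ = CLOSURE({ [S' → . S] }):
  [S' → . S] has the dot before S: add [S → . d], [S → . ( P], [S → .]
No further items can be added.

I₀ = { [S → . ( P], [S → . d], [S → .], [S' → . S] }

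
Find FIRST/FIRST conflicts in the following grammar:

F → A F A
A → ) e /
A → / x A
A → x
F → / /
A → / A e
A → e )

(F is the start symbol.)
A FIRST/FIRST conflict occurs when two productions N → α and N → β for the same non-terminal have FIRST(α) ∩ FIRST(β) ≠ ∅ (with ε ∈ FIRST of a nullable right-hand side, so two nullable alternatives also conflict).

FIRST sets of the non-terminals at (or reachable through a nullable prefix from) the front of some alternative:
  FIRST(A) = { ')', '/', 'e', 'x' }

Productions for F:
  F → A F A: FIRST = { ')', '/', 'e', 'x' }
  F → / /: FIRST = { '/' }
Productions for A:
  A → ) e /: FIRST = { ')' }
  A → / x A: FIRST = { '/' }
  A → x: FIRST = { 'x' }
  A → / A e: FIRST = { '/' }
  A → e ): FIRST = { 'e' }

Conflict for F: F → A F A and F → / /
  Overlap: { '/' }
Conflict for A: A → / x A and A → / A e
  Overlap: { '/' }

Answer: Yes. F → A F A / F → '/' '/' on { '/' }; A → '/' x A / A → '/' A e on { '/' }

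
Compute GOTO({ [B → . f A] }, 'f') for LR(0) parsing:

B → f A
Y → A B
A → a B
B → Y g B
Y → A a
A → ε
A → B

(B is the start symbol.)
GOTO(I, 'f') = CLOSURE({ [A → αX.β] : [A → α.Xβ] ∈ I, X = 'f' })

Items with dot before 'f', with the dot advanced:
  [B → . f A] → [B → f . A]
Closure of the advanced items:
  [B → f . A] has the dot before A: add [A → . a B], [A → .], [A → . B]
  [A → . B] has the dot before B: add [B → . f A], [B → . Y g B]
  [B → . Y g B] has the dot before Y: add [Y → . A B], [Y → . A a]

GOTO = { [A → . B], [A → . a B], [A → .], [B → . Y g B], [B → . f A], [B → f . A], [Y → . A B], [Y → . A a] }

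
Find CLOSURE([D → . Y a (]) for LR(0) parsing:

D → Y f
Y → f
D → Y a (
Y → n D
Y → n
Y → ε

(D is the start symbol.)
{ [D → . Y a (], [Y → . f], [Y → . n D], [Y → . n], [Y → .] }

Start with: [D → . Y a (]
  [D → . Y a (] has the dot before Y: add [Y → . f], [Y → . n D], [Y → . n], [Y → .]
No further items can be added.

CLOSURE = { [D → . Y a (], [Y → . f], [Y → . n D], [Y → . n], [Y → .] }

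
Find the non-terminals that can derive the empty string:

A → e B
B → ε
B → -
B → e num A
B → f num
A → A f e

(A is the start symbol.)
A non-terminal is nullable if it can derive ε (the empty string): either it has an ε-production, or it has a production whose right-hand side consists entirely of nullable non-terminals.

ε-productions: B → ε
So B is immediately nullable.
No further non-terminal can be added: every production for the remaining non-terminals contains a terminal or a non-nullable non-terminal.
Nullable = { 'B' }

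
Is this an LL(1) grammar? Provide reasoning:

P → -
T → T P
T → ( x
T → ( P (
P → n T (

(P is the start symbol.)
No. Predict set conflict for T: { '(' }

Relevant sets:
  FIRST(T) = { '(' }

For P:
  PREDICT(P → '-') = { '-' }
  PREDICT(P → n T '(') = { 'n' }
For T:
  PREDICT(T → T P) = { '(' }
  PREDICT(T → '(' x) = { '(' }
  PREDICT(T → '(' P '(') = { '(' }

Conflict found: Predict set conflict for T: { '(' }
The grammar is NOT LL(1).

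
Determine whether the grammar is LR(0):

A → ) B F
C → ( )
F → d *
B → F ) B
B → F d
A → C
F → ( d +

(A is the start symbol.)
Yes, the grammar is LR(0)

A grammar is LR(0) if no state in the canonical LR(0) collection has:
  - both a shift item (dot before a terminal) and a complete item (shift-reduce conflict), or
  - two or more complete items (reduce-reduce conflict; the accept item [A' → A .] counts as a complete item here).

Augment with A' → A and build the canonical LR(0) collection (I0 = CLOSURE({[A' → . A]}), then GOTO on every symbol after a dot until no new states appear). It has 17 states:
  I0: { [A → . ) B F], [A → . C], [A' → . A], [C → . ( )] }  — shift
  I1: { [C → ( . )] }  — shift
  I2: { [A → ) . B F], [B → . F ) B], [B → . F d], [F → . ( d +], [F → . d *] }  — shift
  I3: { [A' → A .] }  — accept
  I4: { [A → C .] }  — reduce
  I5: { [F → ( . d +] }  — shift
  I6: { [A → ) B . F], [F → . ( d +], [F → . d *] }  — shift
  I7: { [B → F . ) B], [B → F . d] }  — shift
  I8: { [F → d . *] }  — shift
  I9: { [F → d * .] }  — reduce
  I10: { [B → . F ) B], [B → . F d], [B → F ) . B], [F → . ( d +], [F → . d *] }  — shift
  I11: { [B → F d .] }  — reduce
  I12: { [B → F ) B .] }  — reduce
  I13: { [A → ) B F .] }  — reduce
  I14: { [F → ( d . +] }  — shift
  I15: { [F → ( d + .] }  — reduce
  I16: { [C → ( ) .] }  — reduce

Every state is either a pure shift/goto state or contains exactly one complete item and nothing to shift — no conflicts. The grammar is LR(0).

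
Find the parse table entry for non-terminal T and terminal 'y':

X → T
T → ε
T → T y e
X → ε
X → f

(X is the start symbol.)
To find M[T, 'y'], we find productions for T where 'y' is in the predict set (PREDICT(N → α) = (FIRST(α) \ {ε}) ∪ (FOLLOW(N) if α ⇒* ε)).

Relevant sets:
  FIRST(T) = { 'y', ε }
  FOLLOW(T) = { $, 'y' }

T → ε: PREDICT = { $, 'y' }
  'y' is in predict set, so this production goes in M[T, 'y']
T → T y e: PREDICT = { 'y' }
  'y' is in predict set, so this production goes in M[T, 'y']

M[T, 'y'] = T → ε, T → T y e  (a multiply-defined cell — the grammar is not LL(1))

Answer: T → ε, T → T y e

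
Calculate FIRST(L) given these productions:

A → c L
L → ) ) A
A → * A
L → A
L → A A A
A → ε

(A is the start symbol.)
{ ')', '*', 'c', ε }

To compute FIRST(L), examine every production with L on the left-hand side, reading each right-hand side left to right until a non-nullable symbol is reached.

FIRST sets of the other non-terminals involved (by the same procedure, iterated to a fixed point):
  FIRST(A) = { '*', 'c', ε }

From L → ) ) A:
  - ')' is a terminal: add ')' and stop
From L → A:
  - A is a non-terminal: add FIRST(A) \ {ε} = { '*', 'c' }
    A is nullable and nothing follows, so the whole right-hand side can vanish: ε ∈ FIRST(L)
From L → A A A:
  - A is a non-terminal: add FIRST(A) \ {ε} = { '*', 'c' }
    A is nullable, so continue to the next symbol
  - A is a non-terminal: add FIRST(A) \ {ε} = { '*', 'c' }
    A is nullable, so continue to the next symbol
  - A is a non-terminal: add FIRST(A) \ {ε} = { '*', 'c' }
    A is nullable and nothing follows, so the whole right-hand side can vanish: ε ∈ FIRST(L)

Collecting: FIRST(L) = { ')', '*', 'c', ε }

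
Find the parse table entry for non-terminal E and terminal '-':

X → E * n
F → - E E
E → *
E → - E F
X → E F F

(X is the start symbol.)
To find M[E, '-'], we find productions for E where '-' is in the predict set (PREDICT(N → α) = (FIRST(α) \ {ε}) ∪ (FOLLOW(N) if α ⇒* ε)).

E → *: PREDICT = { '*' }
E → - E F: PREDICT = { '-' }
  '-' is in predict set, so this production goes in M[E, '-']

M[E, '-'] = E → - E F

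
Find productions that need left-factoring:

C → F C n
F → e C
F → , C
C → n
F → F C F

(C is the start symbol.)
No, left-factoring is not needed

Left-factoring is needed when two productions for the same non-terminal
share a common prefix on the right-hand side.

Productions for C:
  C → F C n
  C → n
Productions for F:
  F → e C
  F → , C
  F → F C F

No common prefixes found.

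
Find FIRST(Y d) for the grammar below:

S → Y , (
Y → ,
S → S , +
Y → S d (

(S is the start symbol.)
FIRST sets of the non-terminals involved (from the grammar, by fixed-point iteration):
  FIRST(Y) = { ',' }

To compute FIRST(Y d), process the symbols left to right:
Symbol Y is a non-terminal. Add FIRST(Y) \ {ε} = { ',' }
Y is not nullable (ε ∉ FIRST(Y)), so stop here.
FIRST(Y d) = { ',' }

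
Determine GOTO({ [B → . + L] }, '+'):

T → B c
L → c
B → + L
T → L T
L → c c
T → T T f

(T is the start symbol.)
{ [B → + . L], [L → . c c], [L → . c] }

GOTO(I, '+') = CLOSURE({ [A → αX.β] : [A → α.Xβ] ∈ I, X = '+' })

Items with dot before '+', with the dot advanced:
  [B → . + L] → [B → + . L]
Closure of the advanced items:
  [B → + . L] has the dot before L: add [L → . c], [L → . c c]

GOTO = { [B → + . L], [L → . c c], [L → . c] }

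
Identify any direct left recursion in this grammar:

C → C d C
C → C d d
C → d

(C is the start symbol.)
Yes, C is left-recursive

C → C d C: LEFT RECURSIVE (starts with C)
C → C d d: LEFT RECURSIVE (starts with C)
C → d: starts with d

The grammar has direct left recursion on: C.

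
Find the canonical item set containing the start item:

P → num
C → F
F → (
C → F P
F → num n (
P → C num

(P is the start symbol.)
First, augment the grammar with P' → P
I₀ = CLOSURE({ [P' → . P] }):
  [P' → . P] has the dot before P: add [P → . num], [P → . C num]
  [P → . C num] has the dot before C: add [C → . F], [C → . F P]
  [C → . F] has the dot before F: add [F → . (], [F → . num n (]
No further items can be added.

I₀ = { [C → . F P], [C → . F], [F → . (], [F → . num n (], [P → . C num], [P → . num], [P' → . P] }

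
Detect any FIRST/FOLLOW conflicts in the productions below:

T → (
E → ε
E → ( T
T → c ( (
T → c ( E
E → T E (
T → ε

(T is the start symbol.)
A FIRST/FOLLOW conflict occurs when a non-terminal N has a nullable alternative N → β (β ⇒* ε) and another alternative N → α with FIRST(α) ∩ FOLLOW(N) ≠ ∅: on such a lookahead the parser cannot decide between expanding α and letting N vanish via β.

Nullable non-terminals: E, T.
FIRST sets used below: FIRST(T) = { '(', 'c', ε }, FIRST(E) = { '(', 'c', ε }

E: nullable alternative(s) E → ε; FOLLOW(E) = { $, '(', 'c' }
  E → ε: FIRST \ {ε} = { } — this is the only nullable alternative, skip
  E → ( T: FIRST \ {ε} = { '(' } — overlaps FOLLOW(E) on { '(' }: CONFLICT
  E → T E (: FIRST \ {ε} = { '(', 'c' } — overlaps FOLLOW(E) on { '(', 'c' }: CONFLICT

T: nullable alternative(s) T → ε; FOLLOW(T) = { $, '(', 'c' }
  T → (: FIRST \ {ε} = { '(' } — overlaps FOLLOW(T) on { '(' }: CONFLICT
  T → c ( (: FIRST \ {ε} = { 'c' } — overlaps FOLLOW(T) on { 'c' }: CONFLICT
  T → c ( E: FIRST \ {ε} = { 'c' } — overlaps FOLLOW(T) on { 'c' }: CONFLICT
  T → ε: FIRST \ {ε} = { } — this is the only nullable alternative, skip

So the grammar has 5 FIRST/FOLLOW conflicts (marked CONFLICT above).

Answer: Yes. T → '(' with FOLLOW(T) on { '(' }; T → c '(' '(' with FOLLOW(T) on { 'c' }; T → c '(' E with FOLLOW(T) on { 'c' }; E → '(' T with FOLLOW(E) on { '(' }; E → T E '(' with FOLLOW(E) on { '(', 'c' }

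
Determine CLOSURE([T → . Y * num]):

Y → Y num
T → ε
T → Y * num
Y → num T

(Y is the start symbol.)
{ [T → . Y * num], [Y → . Y num], [Y → . num T] }

To compute CLOSURE, for each item [A → α.Bβ] where B is a non-terminal, add [B → .γ] for all productions B → γ; repeat for the newly added items until nothing changes.

Start with: [T → . Y * num]
  [T → . Y * num] has the dot before Y: add [Y → . Y num], [Y → . num T]
No further items can be added.

CLOSURE = { [T → . Y * num], [Y → . Y num], [Y → . num T] }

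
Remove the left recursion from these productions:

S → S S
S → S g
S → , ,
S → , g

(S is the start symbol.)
S is directly left-recursive. The standard transformation for
  A → A α₁ | ... | A α_m | β₁ | ... | β_n
is
  A  → β₁ A' | ... | β_n A'
  A' → α₁ A' | ... | α_m A' | ε

S → , , becomes S → , , S'
S → , g becomes S → , g S'
S → S S becomes S' → S S'
S → S g becomes S' → g S'
Add S' → ε

Resulting grammar:
S → , , S'
S → , g S'
S' → S S'
S' → g S'
S' → ε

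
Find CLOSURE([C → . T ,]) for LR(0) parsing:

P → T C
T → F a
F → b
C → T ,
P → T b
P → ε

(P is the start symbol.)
{ [C → . T ,], [F → . b], [T → . F a] }

Start with: [C → . T ,]
  [C → . T ,] has the dot before T: add [T → . F a]
  [T → . F a] has the dot before F: add [F → . b]
No further items can be added.

CLOSURE = { [C → . T ,], [F → . b], [T → . F a] }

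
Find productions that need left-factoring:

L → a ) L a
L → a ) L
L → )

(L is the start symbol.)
Left-factoring is needed when two productions for the same non-terminal
share a common prefix on the right-hand side.

Productions for L:
  L → a ) L a
  L → a ) L
  L → )

Found common prefix 'a ) L' in productions for L

Answer: Yes, L has productions with common prefix 'a ) L'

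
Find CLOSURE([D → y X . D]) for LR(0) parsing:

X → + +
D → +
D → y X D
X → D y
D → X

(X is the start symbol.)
{ [D → . +], [D → . X], [D → . y X D], [D → y X . D], [X → . + +], [X → . D y] }

Start with: [D → y X . D]
  [D → y X . D] has the dot before D: add [D → . +], [D → . y X D], [D → . X]
  [D → . X] has the dot before X: add [X → . + +], [X → . D y]
No further items can be added.

CLOSURE = { [D → . +], [D → . X], [D → . y X D], [D → y X . D], [X → . + +], [X → . D y] }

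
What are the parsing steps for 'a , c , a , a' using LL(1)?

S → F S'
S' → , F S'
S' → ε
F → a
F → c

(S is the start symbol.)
LL(1) parsing maintains a stack (initially the start symbol over $) and the input. At each step: if the stack top is a terminal, match it against the current input token; if it is a non-terminal N, replace it with the RHS of M[N, lookahead] (the unique production whose predict set contains the lookahead).

Stack is shown with the top on the left.

Stack     Input            Action
---------------------------------
S $       a , c , a , a $  output S → F S'
F S' $    a , c , a , a $  output F → a
a S' $    a , c , a , a $  match 'a'
S' $      , c , a , a $    output S' → , F S'
, F S' $  , c , a , a $    match ','
F S' $    c , a , a $      output F → c
c S' $    c , a , a $      match 'c'
S' $      , a , a $        output S' → , F S'
, F S' $  , a , a $        match ','
F S' $    a , a $          output F → a
a S' $    a , a $          match 'a'
S' $      , a $            output S' → , F S'
, F S' $  , a $            match ','
F S' $    a $              output F → a
a S' $    a $              match 'a'
S' $      $                output S' → ε
$         $                accept

The string is accepted.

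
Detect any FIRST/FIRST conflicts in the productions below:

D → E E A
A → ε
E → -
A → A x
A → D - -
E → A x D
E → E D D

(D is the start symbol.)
FIRST sets of the non-terminals at (or reachable through a nullable prefix from) the front of some alternative:
  FIRST(A) = { '-', 'x', ε }
  FIRST(D) = { '-', 'x' }
  FIRST(E) = { '-', 'x' }

Productions for A:
  A → ε: FIRST = { ε }
  A → A x: FIRST = { '-', 'x' }
  A → D - -: FIRST = { '-', 'x' }
Productions for E:
  E → -: FIRST = { '-' }
  E → A x D: FIRST = { '-', 'x' }
  E → E D D: FIRST = { '-', 'x' }
D has only one production, so no FIRST/FIRST conflict is possible there.

Conflict for A: A → A x and A → D - -
  Overlap: { '-', 'x' }
Conflict for E: E → - and E → A x D
  Overlap: { '-' }
Conflict for E: E → - and E → E D D
  Overlap: { '-' }
Conflict for E: E → A x D and E → E D D
  Overlap: { '-', 'x' }

Answer: Yes. A → A x / A → D '-' '-' on { '-', 'x' }; E → '-' / E → A x D on { '-' }; E → '-' / E → E D D on { '-' }; E → A x D / E → E D D on { '-', 'x' }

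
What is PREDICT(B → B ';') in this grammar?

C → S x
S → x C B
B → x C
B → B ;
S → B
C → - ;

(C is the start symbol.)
PREDICT(B → B ';') = (FIRST(RHS) \ {ε}) ∪ (FOLLOW(B) if ε ∈ FIRST(RHS), i.e. RHS ⇒* ε)
FIRST(B) = { 'x' }
FIRST(B ';') = { 'x' }
ε ∉ FIRST(B ';'), so FOLLOW(B) is not added.
PREDICT(B → B ';') = { 'x' }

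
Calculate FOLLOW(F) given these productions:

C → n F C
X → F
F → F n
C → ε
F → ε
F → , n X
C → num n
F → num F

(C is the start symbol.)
To compute FOLLOW(F), find every occurrence of F on a right-hand side N → α F β: add FIRST(β) \ {ε}, and if β is empty or nullable also add FOLLOW(N). Iterate to a fixed point.

In C → n F C: F is followed by C, add FIRST(C) \ {ε} = { 'n', 'num' }
  C is nullable, so also add FOLLOW(C)
In X → F: F is at the end, add FOLLOW(X)
In F → F n: F is followed by n, add FIRST(n) \ {ε} = { 'n' }
In F → num F: F is at the end; this adds FOLLOW(F) to itself — nothing new

The FOLLOW sets referred to above (computed the same way, to a fixed point):
  FOLLOW(C) = { $ }
  FOLLOW(X) = { $, 'n', 'num' }

Taking the union: FOLLOW(F) = { $, 'n', 'num' }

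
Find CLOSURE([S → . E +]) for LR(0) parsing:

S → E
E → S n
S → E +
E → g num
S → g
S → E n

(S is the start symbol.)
{ [E → . S n], [E → . g num], [S → . E +], [S → . E n], [S → . E], [S → . g] }

Start with: [S → . E +]
  [S → . E +] has the dot before E: add [E → . S n], [E → . g num]
  [E → . S n] has the dot before S: add [S → . E], [S → . g], [S → . E n]
No further items can be added.

CLOSURE = { [E → . S n], [E → . g num], [S → . E +], [S → . E n], [S → . E], [S → . g] }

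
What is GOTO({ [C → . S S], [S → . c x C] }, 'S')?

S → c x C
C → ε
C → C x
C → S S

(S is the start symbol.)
GOTO(I, 'S') = CLOSURE({ [A → αX.β] : [A → α.Xβ] ∈ I, X = 'S' })

Items with dot before 'S', with the dot advanced:
  [C → . S S] → [C → S . S]
Closure of the advanced items:
  [C → S . S] has the dot before S: add [S → . c x C]

GOTO = { [C → S . S], [S → . c x C] }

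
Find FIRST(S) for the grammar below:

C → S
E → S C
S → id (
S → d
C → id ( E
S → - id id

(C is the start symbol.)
From S → id (:
  - id is a terminal: add 'id' and stop
From S → d:
  - d is a terminal: add 'd' and stop
From S → - id id:
  - '-' is a terminal: add '-' and stop

Collecting: FIRST(S) = { '-', 'd', 'id' }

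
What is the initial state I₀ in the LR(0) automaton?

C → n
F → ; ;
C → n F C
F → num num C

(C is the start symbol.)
First, augment the grammar with C' → C
I₀ = CLOSURE({ [C' → . C] }):
  [C' → . C] has the dot before C: add [C → . n], [C → . n F C]
No further items can be added.

I₀ = { [C → . n F C], [C → . n], [C' → . C] }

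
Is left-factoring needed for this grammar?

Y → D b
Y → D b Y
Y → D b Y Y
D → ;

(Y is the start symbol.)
Yes, Y has productions with common prefix 'D b'

Left-factoring is needed when two productions for the same non-terminal
share a common prefix on the right-hand side.

Productions for Y:
  Y → D b
  Y → D b Y
  Y → D b Y Y

Found common prefix 'D b' in productions for Y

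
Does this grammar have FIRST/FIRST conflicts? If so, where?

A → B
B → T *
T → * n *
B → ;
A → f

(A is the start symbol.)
No FIRST/FIRST conflicts.

A FIRST/FIRST conflict occurs when two productions N → α and N → β for the same non-terminal have FIRST(α) ∩ FIRST(β) ≠ ∅ (with ε ∈ FIRST of a nullable right-hand side, so two nullable alternatives also conflict).

FIRST sets of the non-terminals at (or reachable through a nullable prefix from) the front of some alternative:
  FIRST(B) = { '*', ';' }
  FIRST(T) = { '*' }

Productions for A:
  A → B: FIRST = { '*', ';' }
  A → f: FIRST = { 'f' }
Productions for B:
  B → T *: FIRST = { '*' }
  B → ;: FIRST = { ';' }
T has only one production, so no FIRST/FIRST conflict is possible there.

All alternatives of each non-terminal have pairwise disjoint FIRST sets.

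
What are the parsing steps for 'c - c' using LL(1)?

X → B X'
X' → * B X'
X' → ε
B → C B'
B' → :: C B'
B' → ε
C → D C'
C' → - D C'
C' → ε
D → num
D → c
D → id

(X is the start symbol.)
LL(1) parsing maintains a stack (initially the start symbol over $) and the input. At each step: if the stack top is a terminal, match it against the current input token; if it is a non-terminal N, replace it with the RHS of M[N, lookahead] (the unique production whose predict set contains the lookahead).

Stack is shown with the top on the left.

Stack           Input    Action
-------------------------------
X $             c - c $  output X → B X'
B X' $          c - c $  output B → C B'
C B' X' $       c - c $  output C → D C'
D C' B' X' $    c - c $  output D → c
c C' B' X' $    c - c $  match 'c'
C' B' X' $      - c $    output C' → - D C'
- D C' B' X' $  - c $    match '-'
D C' B' X' $    c $      output D → c
c C' B' X' $    c $      match 'c'
C' B' X' $      $        output C' → ε
B' X' $         $        output B' → ε
X' $            $        output X' → ε
$               $        accept

The string is accepted.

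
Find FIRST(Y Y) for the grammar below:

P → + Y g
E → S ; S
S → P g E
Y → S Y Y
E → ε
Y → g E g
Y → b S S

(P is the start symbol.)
FIRST sets of the non-terminals involved (from the grammar, by fixed-point iteration):
  FIRST(Y) = { '+', 'b', 'g' }

To compute FIRST(Y Y), process the symbols left to right:
Symbol Y is a non-terminal. Add FIRST(Y) \ {ε} = { '+', 'b', 'g' }
Y is not nullable (ε ∉ FIRST(Y)), so stop here.
FIRST(Y Y) = { '+', 'b', 'g' }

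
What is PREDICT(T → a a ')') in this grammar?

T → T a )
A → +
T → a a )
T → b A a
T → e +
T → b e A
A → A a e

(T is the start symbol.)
{ 'a' }

PREDICT(T → a a ')') = (FIRST(RHS) \ {ε}) ∪ (FOLLOW(T) if ε ∈ FIRST(RHS), i.e. RHS ⇒* ε)
FIRST(a a ')') = { 'a' }
ε ∉ FIRST(a a ')'), so FOLLOW(T) is not added.
PREDICT(T → a a ')') = { 'a' }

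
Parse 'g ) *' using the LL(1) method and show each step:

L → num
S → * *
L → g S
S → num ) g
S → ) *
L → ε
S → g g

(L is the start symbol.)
LL(1) parsing maintains a stack (initially the start symbol over $) and the input. At each step: if the stack top is a terminal, match it against the current input token; if it is a non-terminal N, replace it with the RHS of M[N, lookahead] (the unique production whose predict set contains the lookahead).

Stack is shown with the top on the left.

Stack  Input    Action
----------------------
L $    g ) * $  output L → g S
g S $  g ) * $  match 'g'
S $    ) * $    output S → ) *
) * $  ) * $    match ')'
* $    * $      match '*'
$      $        accept

The string is accepted.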